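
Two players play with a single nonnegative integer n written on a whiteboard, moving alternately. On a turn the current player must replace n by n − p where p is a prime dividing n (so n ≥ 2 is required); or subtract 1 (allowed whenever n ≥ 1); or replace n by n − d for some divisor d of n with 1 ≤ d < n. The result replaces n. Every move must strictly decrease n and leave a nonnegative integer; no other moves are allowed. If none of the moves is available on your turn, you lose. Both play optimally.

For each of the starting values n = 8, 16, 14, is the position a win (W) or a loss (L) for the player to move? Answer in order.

Label each position W (a win for the player to move) or L (a loss). A position with no legal move is L; any other position is W exactly when some move reaches an L, and L when every move reaches a W.
n=0: no move → L
n=1: W (go to 0, an L position)
n=2: W (go to 0, an L position)
n=3: W (go to 0, an L position)
n=4: L (options 2(W), 3(W) are all W)
n=5: W (go to 0, an L position)
n=6: W (go to 4, an L position)
n=7: W (go to 0, an L position)
n=8: W (go to 4, an L position)
n=9: L (options 6(W), 8(W) are all W)
n=10: W (go to 9, an L position)
n=11: W (go to 0, an L position)
n=12: W (go to 9, an L position)
n=13: W (go to 0, an L position)
n=14: L (options 7(W), 12(W), 13(W) are all W)
n=15: W (go to 14, an L position)
n=16: W (go to 14, an L position)

8: W, 16: W, 14: L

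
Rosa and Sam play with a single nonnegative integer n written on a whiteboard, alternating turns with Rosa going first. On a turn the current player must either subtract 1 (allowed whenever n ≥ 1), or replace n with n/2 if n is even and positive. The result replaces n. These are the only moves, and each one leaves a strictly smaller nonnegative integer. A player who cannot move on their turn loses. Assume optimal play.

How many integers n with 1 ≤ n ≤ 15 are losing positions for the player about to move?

7

Work bottom-up. With no move the player to move loses. Otherwise the position is W if at least one move leads to an L position for the opponent, and L if every move leads to a W.
n=0: no move → L
n=1: reaches L-position 0 → W
n=2: only reaches 1(W), which is W → L
n=3: reaches L-position 2 → W
n=4: reaches L-position 2 → W
n=5: only reaches 4(W), which is W → L
n=6: reaches L-position 5 → W
n=7: only reaches 6(W), which is W → L
n=8: reaches L-position 7 → W
n=9: only reaches 8(W), which is W → L
n=10: reaches L-position 5 → W
n=11: only reaches 10(W), which is W → L
n=12: reaches L-position 11 → W
n=13: only reaches 12(W), which is W → L
n=14: reaches L-position 7 → W
n=15: only reaches 14(W), which is W → L
L entries with 1 ≤ n ≤ 15 (n=0 is outside the asked range and is not counted): n = 2, 5, 7, 9, 11, 13, 15; that makes 7.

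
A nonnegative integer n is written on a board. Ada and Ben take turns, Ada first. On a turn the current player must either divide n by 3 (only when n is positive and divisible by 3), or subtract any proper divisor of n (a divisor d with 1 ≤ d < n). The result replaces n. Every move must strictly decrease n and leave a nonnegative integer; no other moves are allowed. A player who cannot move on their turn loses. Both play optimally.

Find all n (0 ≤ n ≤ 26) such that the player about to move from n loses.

Label each position W (a win for the player to move) or L (a loss). A position with no legal move is L; any other position is W exactly when some move reaches an L, and L when every move reaches a W.
n=0: no move → L
n=1: no move → L
n=2: →1(L), so W
n=3: →1(L), so W
n=4: →2(W), 3(W) — all W, so L
n=5: →4(L), so W
n=6: →4(L), so W
n=7: →6(W) only, which is W, so L
n=8: →4(L), so W
n=9: →3(W), 6(W), 8(W) — all W, so L
n=10: →9(L), so W
n=11: →10(W) only, which is W, so L
n=12: →4(L), so W
n=13: →12(W) only, which is W, so L
n=14: →7(L), so W
n=15: →5(W), 10(W), 12(W), 14(W) — all W, so L
n=16: →15(L), so W
n=17: →16(W) only, which is W, so L
n=18: →9(L), so W
n=19: →18(W) only, which is W, so L
n=20: →15(L), so W
n=21: →7(L), so W
n=22: →11(L), so W
n=23: →22(W) only, which is W, so L
n=24: →23(L), so W
n=25: →20(W), 24(W) — all W, so L
n=26: →13(L), so W
Reading off the rows marked L gives the requested list; there are 12 such values of n.

0, 1, 4, 7, 9, 11, 13, 15, 17, 19, 23, 25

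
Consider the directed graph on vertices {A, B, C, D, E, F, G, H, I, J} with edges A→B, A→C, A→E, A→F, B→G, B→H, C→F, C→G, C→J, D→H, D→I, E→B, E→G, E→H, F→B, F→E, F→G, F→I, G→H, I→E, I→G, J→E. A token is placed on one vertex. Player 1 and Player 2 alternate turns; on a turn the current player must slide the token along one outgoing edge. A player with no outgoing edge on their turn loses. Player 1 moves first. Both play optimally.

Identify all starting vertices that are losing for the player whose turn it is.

A, H, I, J

Build the W/L table. Terminal = L. A non-terminal position is W if it has a move to some L; otherwise it is L.
Every edge goes from a vertex to one that appears earlier in the order H, G, B, E, I, D, F, J, C, A, so processing vertices in that order labels each vertex after all of its successors.
H: no outgoing edge → L
G: W (go to H, an L position)
B: W (go to H, an L position)
E: W (go to H, an L position)
I: L (options E(W), G(W) are all W)
D: W (go to I, an L position)
F: W (go to I, an L position)
J: L (sole option E(W) is W)
C: W (go to J, an L position)
A: L (options C(W), F(W), E(W), B(W) are all W)
Reading off the rows marked L gives the requested list; there are 4 such vertices.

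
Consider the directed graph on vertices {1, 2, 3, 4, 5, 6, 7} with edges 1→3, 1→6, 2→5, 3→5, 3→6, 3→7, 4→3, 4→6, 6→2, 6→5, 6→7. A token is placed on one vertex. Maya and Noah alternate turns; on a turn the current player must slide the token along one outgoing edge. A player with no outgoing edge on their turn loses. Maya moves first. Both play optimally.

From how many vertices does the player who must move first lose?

4

Use the standard recursion: the mover loses at a terminal position; elsewhere, the mover wins exactly when some move hands the opponent an L position.
Every edge goes from a vertex to one that appears earlier in the order 5, 7, 2, 6, 3, 1, 4, so processing vertices in that order labels each vertex after all of its successors.
5: no outgoing edge → L
7: no outgoing edge → L
2: reaches L-position 5 → W
6: reaches L-position 7 → W
3: reaches L-position 7 → W
1: only reaches 3(W), 6(W), all W → L
4: only reaches 3(W), 6(W), all W → L
The L vertices are 1, 4, 5, 7; that is 4 in all.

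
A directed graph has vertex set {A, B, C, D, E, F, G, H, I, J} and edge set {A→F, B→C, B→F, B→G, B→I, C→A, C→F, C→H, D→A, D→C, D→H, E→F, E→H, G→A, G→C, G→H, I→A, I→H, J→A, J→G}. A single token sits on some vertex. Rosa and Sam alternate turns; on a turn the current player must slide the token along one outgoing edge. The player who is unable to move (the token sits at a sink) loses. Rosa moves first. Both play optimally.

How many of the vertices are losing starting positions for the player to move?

3

Use the standard recursion: the mover loses at a terminal position; elsewhere, the mover wins exactly when some move hands the opponent an L position.
Every edge goes from a vertex to one that appears earlier in the order F, H, E, A, C, G, I, D, J, B, so processing vertices in that order labels each vertex after all of its successors.
F: no outgoing edge → L
H: no outgoing edge → L
E: can move to H, which is L ⇒ W
A: can move to F, which is L ⇒ W
C: can move to H, which is L ⇒ W
G: can move to H, which is L ⇒ W
I: can move to H, which is L ⇒ W
D: can move to H, which is L ⇒ W
J: moves to G(W), A(W); every one is W ⇒ L
B: can move to F, which is L ⇒ W
The L vertices are F, H, J; that is 3 in all.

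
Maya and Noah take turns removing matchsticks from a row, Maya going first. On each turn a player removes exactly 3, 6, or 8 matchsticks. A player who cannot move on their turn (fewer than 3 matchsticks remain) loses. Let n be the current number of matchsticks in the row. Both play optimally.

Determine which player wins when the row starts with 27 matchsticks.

Classify positions by backward induction: terminal positions (no move available) are L. From any other position, the mover wins iff some move reaches an L.
n=0: no move → L
n=1: no move → L
n=2: no move → L
n=3: can move to 0, which is L ⇒ W
n=4: can move to 1, which is L ⇒ W
n=5: can move to 2, which is L ⇒ W
n=6: can move to 0, which is L ⇒ W
n=7: can move to 1, which is L ⇒ W
n=8: can move to 2, which is L ⇒ W
n=9: can move to 1, which is L ⇒ W
n=10: can move to 2, which is L ⇒ W
n=11: moves to 8(W), 5(W), 3(W); every one is W ⇒ L
n=12: moves to 9(W), 6(W), 4(W); every one is W ⇒ L
n=13: moves to 10(W), 7(W), 5(W); every one is W ⇒ L
n=14: can move to 11, which is L ⇒ W
n=15: can move to 12, which is L ⇒ W
n=16: can move to 13, which is L ⇒ W
n=17: can move to 11, which is L ⇒ W
n=18: can move to 12, which is L ⇒ W
n=19: can move to 13, which is L ⇒ W
n=20: can move to 12, which is L ⇒ W
n=21: can move to 13, which is L ⇒ W
n=22: moves to 19(W), 16(W), 14(W); every one is W ⇒ L
n=23: moves to 20(W), 17(W), 15(W); every one is W ⇒ L
n=24: moves to 21(W), 18(W), 16(W); every one is W ⇒ L
n=25: can move to 22, which is L ⇒ W
n=26: can move to 23, which is L ⇒ W
n=27: can move to 24, which is L ⇒ W
The starting position 27 is W: Maya should remove 3, leaving 24, handing over an L position.

Maya wins.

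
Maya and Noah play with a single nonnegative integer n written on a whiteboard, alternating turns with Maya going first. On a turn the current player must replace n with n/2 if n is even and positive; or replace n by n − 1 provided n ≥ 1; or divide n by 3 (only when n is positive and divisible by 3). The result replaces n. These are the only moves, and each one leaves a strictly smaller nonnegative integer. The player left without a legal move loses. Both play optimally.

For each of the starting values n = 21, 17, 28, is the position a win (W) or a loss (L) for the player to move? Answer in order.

21: W, 17: W, 28: L

Work bottom-up. With no move the player to move loses. Otherwise the position is W if at least one move leads to an L position for the opponent, and L if every move leads to a W.
n=0: no move → L
n=1: →0(L), so W
n=2: →1(W) only, which is W, so L
n=3: →2(L), so W
n=4: →2(L), so W
n=5: →4(W) only, which is W, so L
n=6: →2(L), so W
n=7: →6(W) only, which is W, so L
n=8: →7(L), so W
n=9: →3(W), 8(W) — all W, so L
n=10: →5(L), so W
n=11: →10(W) only, which is W, so L
n=12: →11(L), so W
n=13: →12(W) only, which is W, so L
n=14: →7(L), so W
n=15: →5(L), so W
n=16: →8(W), 15(W) — all W, so L
n=17: →16(L), so W
n=18: →9(L), so W
n=19: →18(W) only, which is W, so L
n=20: →19(L), so W
n=21: →7(L), so W
n=22: →11(L), so W
n=23: →22(W) only, which is W, so L
n=24: →23(L), so W
n=25: →24(W) only, which is W, so L
n=26: →13(L), so W
n=27: →9(L), so W
n=28: →14(W), 27(W) — all W, so L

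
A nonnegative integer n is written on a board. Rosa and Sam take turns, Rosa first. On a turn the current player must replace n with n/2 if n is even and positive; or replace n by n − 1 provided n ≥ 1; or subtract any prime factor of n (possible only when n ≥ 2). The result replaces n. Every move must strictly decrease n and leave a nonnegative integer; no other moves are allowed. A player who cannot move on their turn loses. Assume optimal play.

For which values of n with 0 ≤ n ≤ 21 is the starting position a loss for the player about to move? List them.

0, 4, 9, 14, 20

Compute win/loss labels from the base case upward. A position with no move is L. Any other position is W if it can reach an L in one move, else L.
n=0: no move → L
n=1: →0(L), so W
n=2: →0(L), so W
n=3: →0(L), so W
n=4: →2(W), 3(W) — all W, so L
n=5: →0(L), so W
n=6: →4(L), so W
n=7: →0(L), so W
n=8: →4(L), so W
n=9: →6(W), 8(W) — all W, so L
n=10: →9(L), so W
n=11: →0(L), so W
n=12: →9(L), so W
n=13: →0(L), so W
n=14: →7(W), 12(W), 13(W) — all W, so L
n=15: →14(L), so W
n=16: →14(L), so W
n=17: →0(L), so W
n=18: →9(L), so W
n=19: →0(L), so W
n=20: →10(W), 15(W), 18(W), 19(W) — all W, so L
n=21: →14(L), so W
Reading off the rows marked L gives the requested list; there are 5 such values of n.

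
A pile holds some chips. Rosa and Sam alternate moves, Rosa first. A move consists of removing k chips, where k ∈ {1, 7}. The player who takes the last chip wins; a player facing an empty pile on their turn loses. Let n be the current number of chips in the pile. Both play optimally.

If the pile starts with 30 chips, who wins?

Sam wins.

Build the W/L table. Terminal = L. A non-terminal position is W if it has a move to some L; otherwise it is L.
n=0: no move → L
n=1: →0(L), so W
n=2: →1(W) only, which is W, so L
n=3: →2(L), so W
n=4: →3(W) only, which is W, so L
n=5: →4(L), so W
n=6: →5(W) only, which is W, so L
n=7: →6(L), so W
n=8: →7(W), 1(W) — all W, so L
n=9: →8(L), so W
n=10: →9(W), 3(W) — all W, so L
n=11: →10(L), so W
n=12: →11(W), 5(W) — all W, so L
n=13: →12(L), so W
n=14: →13(W), 7(W) — all W, so L
n=15: →14(L), so W
n=16: →15(W), 9(W) — all W, so L
n=17: →16(L), so W
n=18: →17(W), 11(W) — all W, so L
n=19: →18(L), so W
n=20: →19(W), 13(W) — all W, so L
n=21: →20(L), so W
n=22: →21(W), 15(W) — all W, so L
n=23: →22(L), so W
n=24: →23(W), 17(W) — all W, so L
n=25: →24(L), so W
n=26: →25(W), 19(W) — all W, so L
n=27: →26(L), so W
n=28: →27(W), 21(W) — all W, so L
n=29: →28(L), so W
n=30: →29(W), 23(W) — all W, so L
The starting position 30 is L: whatever Rosa does, the opponent receives a W position.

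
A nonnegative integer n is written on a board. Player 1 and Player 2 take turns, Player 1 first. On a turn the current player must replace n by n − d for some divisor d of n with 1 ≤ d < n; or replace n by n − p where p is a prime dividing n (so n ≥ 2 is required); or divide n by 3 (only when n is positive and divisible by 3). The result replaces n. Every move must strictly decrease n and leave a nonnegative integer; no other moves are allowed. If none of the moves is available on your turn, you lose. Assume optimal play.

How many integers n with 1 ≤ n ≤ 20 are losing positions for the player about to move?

5

Classify positions by backward induction: terminal positions (no move available) are L. From any other position, the mover wins iff some move reaches an L.
n=0: no move → L
n=1: no move → L
n=2: reaches L-position 0 → W
n=3: reaches L-position 0 → W
n=4: only reaches 2(W), 3(W), all W → L
n=5: reaches L-position 0 → W
n=6: reaches L-position 4 → W
n=7: reaches L-position 0 → W
n=8: reaches L-position 4 → W
n=9: only reaches 3(W), 6(W), 8(W), all W → L
n=10: reaches L-position 9 → W
n=11: reaches L-position 0 → W
n=12: reaches L-position 4 → W
n=13: reaches L-position 0 → W
n=14: only reaches 7(W), 12(W), 13(W), all W → L
n=15: reaches L-position 14 → W
n=16: reaches L-position 14 → W
n=17: reaches L-position 0 → W
n=18: reaches L-position 9 → W
n=19: reaches L-position 0 → W
n=20: only reaches 10(W), 15(W), 16(W), 18(W), 19(W), all W → L
L entries with 1 ≤ n ≤ 20 (n=0 is outside the asked range and is not counted): n = 1, 4, 9, 14, 20; that makes 5.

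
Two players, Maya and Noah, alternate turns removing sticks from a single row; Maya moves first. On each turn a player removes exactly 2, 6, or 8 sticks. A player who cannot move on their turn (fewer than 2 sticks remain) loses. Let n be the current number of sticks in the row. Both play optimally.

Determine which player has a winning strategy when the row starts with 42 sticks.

Work bottom-up. With no move the player to move loses. Otherwise the position is W if at least one move leads to an L position for the opponent, and L if every move leads to a W.
n=0: no move → L
n=1: no move → L
n=2: can move to 0, which is L ⇒ W
n=3: can move to 1, which is L ⇒ W
n=4: the only move is to 2(W), a W ⇒ L
n=5: the only move is to 3(W), a W ⇒ L
n=6: can move to 4, which is L ⇒ W
n=7: can move to 5, which is L ⇒ W
n=8: can move to 0, which is L ⇒ W
n=9: can move to 1, which is L ⇒ W
n=10: can move to 4, which is L ⇒ W
n=11: can move to 5, which is L ⇒ W
n=12: can move to 4, which is L ⇒ W
n=13: can move to 5, which is L ⇒ W
n=14: moves to 12(W), 8(W), 6(W); every one is W ⇒ L
n=15: moves to 13(W), 9(W), 7(W); every one is W ⇒ L
n=16: can move to 14, which is L ⇒ W
n=17: can move to 15, which is L ⇒ W
n=18: moves to 16(W), 12(W), 10(W); every one is W ⇒ L
n=19: moves to 17(W), 13(W), 11(W); every one is W ⇒ L
n=20: can move to 18, which is L ⇒ W
n=21: can move to 19, which is L ⇒ W
n=22: can move to 14, which is L ⇒ W
n=23: can move to 15, which is L ⇒ W
n=24: can move to 18, which is L ⇒ W
n=25: can move to 19, which is L ⇒ W
n=26: can move to 18, which is L ⇒ W
n=27: can move to 19, which is L ⇒ W
n=28: moves to 26(W), 22(W), 20(W); every one is W ⇒ L
n=29: moves to 27(W), 23(W), 21(W); every one is W ⇒ L
n=30: can move to 28, which is L ⇒ W
n=31: can move to 29, which is L ⇒ W
n=32: moves to 30(W), 26(W), 24(W); every one is W ⇒ L
n=33: moves to 31(W), 27(W), 25(W); every one is W ⇒ L
n=34: can move to 32, which is L ⇒ W
n=35: can move to 33, which is L ⇒ W
n=36: can move to 28, which is L ⇒ W
n=37: can move to 29, which is L ⇒ W
n=38: can move to 32, which is L ⇒ W
n=39: can move to 33, which is L ⇒ W
n=40: can move to 32, which is L ⇒ W
n=41: can move to 33, which is L ⇒ W
n=42: moves to 40(W), 36(W), 34(W); every one is W ⇒ L
Every move from 42 reaches a W position, so the mover loses.

Noah wins.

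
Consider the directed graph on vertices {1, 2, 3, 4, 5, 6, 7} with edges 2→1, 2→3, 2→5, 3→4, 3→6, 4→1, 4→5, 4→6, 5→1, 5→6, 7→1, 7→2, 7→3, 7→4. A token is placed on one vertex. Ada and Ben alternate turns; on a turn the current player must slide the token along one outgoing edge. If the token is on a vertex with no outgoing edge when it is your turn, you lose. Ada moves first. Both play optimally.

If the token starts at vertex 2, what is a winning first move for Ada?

Use the standard recursion: the mover loses at a terminal position; elsewhere, the mover wins exactly when some move hands the opponent an L position.
Every edge goes from a vertex to one that appears earlier in the order 1, 6, 5, 4, 3, 2, 7, so processing vertices in that order labels each vertex after all of its successors.
1: no outgoing edge → L
6: no outgoing edge → L
5: W (go to 6, an L position)
4: W (go to 6, an L position)
3: W (go to 6, an L position)
2: W (go to 1, an L position)
7: W (go to 1, an L position)
From 2, the L positions reachable in one move are: 1.

Move to 1.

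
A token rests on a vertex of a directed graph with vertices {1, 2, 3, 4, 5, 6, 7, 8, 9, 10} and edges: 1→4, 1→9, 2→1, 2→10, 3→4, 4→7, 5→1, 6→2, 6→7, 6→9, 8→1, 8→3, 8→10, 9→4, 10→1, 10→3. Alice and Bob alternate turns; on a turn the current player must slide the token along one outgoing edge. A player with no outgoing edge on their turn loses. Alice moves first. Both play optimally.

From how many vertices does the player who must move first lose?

Use the standard recursion: the mover loses at a terminal position; elsewhere, the mover wins exactly when some move hands the opponent an L position.
Every edge goes from a vertex to one that appears earlier in the order 7, 4, 3, 9, 1, 10, 5, 8, 2, 6, so processing vertices in that order labels each vertex after all of its successors.
7: no outgoing edge → L
4: can move to 7, which is L ⇒ W
3: the only move is to 4(W), a W ⇒ L
9: the only move is to 4(W), a W ⇒ L
1: can move to 9, which is L ⇒ W
10: can move to 3, which is L ⇒ W
5: the only move is to 1(W), a W ⇒ L
8: can move to 3, which is L ⇒ W
2: moves to 10(W), 1(W); every one is W ⇒ L
6: can move to 2, which is L ⇒ W
The L vertices are 2, 3, 5, 7, 9; that is 5 in all.

5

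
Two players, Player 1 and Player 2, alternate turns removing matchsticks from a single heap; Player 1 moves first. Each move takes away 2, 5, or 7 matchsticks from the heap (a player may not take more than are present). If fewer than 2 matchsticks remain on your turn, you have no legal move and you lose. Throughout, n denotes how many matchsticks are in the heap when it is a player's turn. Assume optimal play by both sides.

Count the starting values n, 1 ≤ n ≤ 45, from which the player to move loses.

13

Compute win/loss labels from the base case upward. A position with no move is L. Any other position is W if it can reach an L in one move, else L.
n=0: no move → L
n=1: no move → L
n=2: can move to 0, which is L ⇒ W
n=3: can move to 1, which is L ⇒ W
n=4: the only move is to 2(W), a W ⇒ L
n=5: can move to 0, which is L ⇒ W
n=6: can move to 4, which is L ⇒ W
n=7: can move to 0, which is L ⇒ W
n=8: can move to 1, which is L ⇒ W
n=9: can move to 4, which is L ⇒ W
n=10: moves to 8(W), 5(W), 3(W); every one is W ⇒ L
n=11: can move to 4, which is L ⇒ W
n=12: can move to 10, which is L ⇒ W
n=13: moves to 11(W), 8(W), 6(W); every one is W ⇒ L
n=14: moves to 12(W), 9(W), 7(W); every one is W ⇒ L
n=15: can move to 13, which is L ⇒ W
n=16: can move to 14, which is L ⇒ W
n=17: can move to 10, which is L ⇒ W
n=18: can move to 13, which is L ⇒ W
n=19: can move to 14, which is L ⇒ W
n=20: can move to 13, which is L ⇒ W
n=21: can move to 14, which is L ⇒ W
n=22: moves to 20(W), 17(W), 15(W); every one is W ⇒ L
n=23: moves to 21(W), 18(W), 16(W); every one is W ⇒ L
n=24: can move to 22, which is L ⇒ W
n=25: can move to 23, which is L ⇒ W
n=26: moves to 24(W), 21(W), 19(W); every one is W ⇒ L
n=27: can move to 22, which is L ⇒ W
n=28: can move to 26, which is L ⇒ W
n=29: can move to 22, which is L ⇒ W
n=30: can move to 23, which is L ⇒ W
n=31: can move to 26, which is L ⇒ W
n=32: moves to 30(W), 27(W), 25(W); every one is W ⇒ L
n=33: can move to 26, which is L ⇒ W
n=34: can move to 32, which is L ⇒ W
n=35: moves to 33(W), 30(W), 28(W); every one is W ⇒ L
n=36: moves to 34(W), 31(W), 29(W); every one is W ⇒ L
n=37: can move to 35, which is L ⇒ W
n=38: can move to 36, which is L ⇒ W
n=39: can move to 32, which is L ⇒ W
n=40: can move to 35, which is L ⇒ W
n=41: can move to 36, which is L ⇒ W
n=42: can move to 35, which is L ⇒ W
n=43: can move to 36, which is L ⇒ W
n=44: moves to 42(W), 39(W), 37(W); every one is W ⇒ L
n=45: moves to 43(W), 40(W), 38(W); every one is W ⇒ L
L entries with 1 ≤ n ≤ 45 (n=0 is outside the asked range and is not counted): n = 1, 4, 10, 13, 14, 22, 23, 26, 32, 35, 36, 44, 45; that makes 13.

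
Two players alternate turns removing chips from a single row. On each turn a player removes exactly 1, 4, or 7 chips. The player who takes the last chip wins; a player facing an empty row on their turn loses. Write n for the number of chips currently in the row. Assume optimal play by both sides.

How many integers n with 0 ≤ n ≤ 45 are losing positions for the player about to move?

18

Label each position W (a win for the player to move) or L (a loss). A position with no legal move is L; any other position is W exactly when some move reaches an L, and L when every move reaches a W.
n=0: no move → L
n=1: reaches L-position 0 → W
n=2: only reaches 1(W), which is W → L
n=3: reaches L-position 2 → W
n=4: reaches L-position 0 → W
n=5: only reaches 4(W), 1(W), all W → L
n=6: reaches L-position 5 → W
n=7: reaches L-position 0 → W
n=8: only reaches 7(W), 4(W), 1(W), all W → L
n=9: reaches L-position 8 → W
n=10: only reaches 9(W), 6(W), 3(W), all W → L
n=11: reaches L-position 10 → W
n=12: reaches L-position 8 → W
n=13: only reaches 12(W), 9(W), 6(W), all W → L
n=14: reaches L-position 13 → W
n=15: reaches L-position 8 → W
n=16: only reaches 15(W), 12(W), 9(W), all W → L
n=17: reaches L-position 16 → W
n=18: only reaches 17(W), 14(W), 11(W), all W → L
n=19: reaches L-position 18 → W
n=20: reaches L-position 16 → W
n=21: only reaches 20(W), 17(W), 14(W), all W → L
n=22: reaches L-position 21 → W
n=23: reaches L-position 16 → W
n=24: only reaches 23(W), 20(W), 17(W), all W → L
n=25: reaches L-position 24 → W
n=26: only reaches 25(W), 22(W), 19(W), all W → L
n=27: reaches L-position 26 → W
n=28: reaches L-position 24 → W
n=29: only reaches 28(W), 25(W), 22(W), all W → L
n=30: reaches L-position 29 → W
n=31: reaches L-position 24 → W
n=32: only reaches 31(W), 28(W), 25(W), all W → L
n=33: reaches L-position 32 → W
n=34: only reaches 33(W), 30(W), 27(W), all W → L
n=35: reaches L-position 34 → W
n=36: reaches L-position 32 → W
n=37: only reaches 36(W), 33(W), 30(W), all W → L
n=38: reaches L-position 37 → W
n=39: reaches L-position 32 → W
n=40: only reaches 39(W), 36(W), 33(W), all W → L
n=41: reaches L-position 40 → W
n=42: only reaches 41(W), 38(W), 35(W), all W → L
n=43: reaches L-position 42 → W
n=44: reaches L-position 40 → W
n=45: only reaches 44(W), 41(W), 38(W), all W → L
L entries with 0 ≤ n ≤ 45: n = 0, 2, 5, 8, 10, 13, 16, 18, 21, 24, 26, 29, 32, 34, 37, 40, 42, 45; that makes 18.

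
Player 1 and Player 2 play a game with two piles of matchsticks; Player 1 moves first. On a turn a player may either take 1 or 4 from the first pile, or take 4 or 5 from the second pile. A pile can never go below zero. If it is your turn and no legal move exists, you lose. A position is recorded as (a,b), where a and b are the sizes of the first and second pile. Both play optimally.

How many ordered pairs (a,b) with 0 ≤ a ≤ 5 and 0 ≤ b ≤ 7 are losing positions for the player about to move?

20

Use the standard recursion: the mover loses at a terminal position; elsewhere, the mover wins exactly when some move hands the opponent an L position.
Every move lowers a or b (never raises either), so fill the grid row by row in increasing a, and left to right within a row: each cell's successors are then already labelled.
      b=0  b=1  b=2  b=3  b=4  b=5  b=6  b=7
a=0:    L    L    L    L    W    W    W    W
a=1:    W    W    W    W    L    L    L    L
a=2:    L    L    L    L    W    W    W    W
a=3:    W    W    W    W    L    L    L    L
a=4:    W    W    W    W    W    W    W    W
a=5:    L    L    L    L    W    W    W    W
Cells with no legal move (terminal, hence L): (0,0), (0,1), (0,2), (0,3).
The remaining L cells, each justified by listing all of its moves:
(1,4): →(0,4)(W), (1,0)(W) — all W, so L
(1,5): →(0,5)(W), (1,1)(W), (1,0)(W) — all W, so L
(1,6): →(0,6)(W), (1,2)(W), (1,1)(W) — all W, so L
(1,7): →(0,7)(W), (1,3)(W), (1,2)(W) — all W, so L
(2,0): →(1,0)(W) only, which is W, so L
(2,1): →(1,1)(W) only, which is W, so L
(2,2): →(1,2)(W) only, which is W, so L
(2,3): →(1,3)(W) only, which is W, so L
(3,4): →(2,4)(W), (3,0)(W) — all W, so L
(3,5): →(2,5)(W), (3,1)(W), (3,0)(W) — all W, so L
(3,6): →(2,6)(W), (3,2)(W), (3,1)(W) — all W, so L
(3,7): →(2,7)(W), (3,3)(W), (3,2)(W) — all W, so L
(5,0): →(4,0)(W), (1,0)(W) — all W, so L
(5,1): →(4,1)(W), (1,1)(W) — all W, so L
(5,2): →(4,2)(W), (1,2)(W) — all W, so L
(5,3): →(4,3)(W), (1,3)(W) — all W, so L
Every other cell has at least one move into one of the L cells above, so it is W.
L cells per row: a=0: 4, a=1: 4, a=2: 4, a=3: 4, a=4: 0, a=5: 4; total 20.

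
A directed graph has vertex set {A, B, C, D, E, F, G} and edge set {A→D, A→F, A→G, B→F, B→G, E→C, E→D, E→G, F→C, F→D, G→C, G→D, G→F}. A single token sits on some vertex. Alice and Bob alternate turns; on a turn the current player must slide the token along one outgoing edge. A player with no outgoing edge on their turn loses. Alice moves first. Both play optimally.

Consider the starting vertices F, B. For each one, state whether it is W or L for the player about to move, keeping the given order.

Work bottom-up. With no move the player to move loses. Otherwise the position is W if at least one move leads to an L position for the opponent, and L if every move leads to a W.
Every edge goes from a vertex to one that appears earlier in the order C, D, F, G, A, B, E, so processing vertices in that order labels each vertex after all of its successors.
C: no outgoing edge → L
D: no outgoing edge → L
F: can move to D, which is L ⇒ W
G: can move to D, which is L ⇒ W
A: can move to D, which is L ⇒ W
B: moves to G(W), F(W); every one is W ⇒ L
E: can move to D, which is L ⇒ W

F: W, B: L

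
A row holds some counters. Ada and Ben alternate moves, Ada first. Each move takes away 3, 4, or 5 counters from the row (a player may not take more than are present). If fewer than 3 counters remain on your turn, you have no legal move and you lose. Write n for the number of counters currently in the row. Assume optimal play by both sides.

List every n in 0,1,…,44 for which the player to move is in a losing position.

0, 1, 2, 8, 9, 10, 16, 17, 18, 24, 25, 26, 32, 33, 34, 40, 41, 42

Classify positions by backward induction: terminal positions (no move available) are L. From any other position, the mover wins iff some move reaches an L.
n=0: no move → L
n=1: no move → L
n=2: no move → L
n=3: →0(L), so W
n=4: →1(L), so W
n=5: →2(L), so W
n=6: →2(L), so W
n=7: →2(L), so W
n=8: →5(W), 4(W), 3(W) — all W, so L
n=9: →6(W), 5(W), 4(W) — all W, so L
n=10: →7(W), 6(W), 5(W) — all W, so L
n=11: →8(L), so W
n=12: →9(L), so W
n=13: →10(L), so W
n=14: →10(L), so W
n=15: →10(L), so W
n=16: →13(W), 12(W), 11(W) — all W, so L
n=17: →14(W), 13(W), 12(W) — all W, so L
n=18: →15(W), 14(W), 13(W) — all W, so L
n=19: →16(L), so W
n=20: →17(L), so W
n=21: →18(L), so W
n=22: →18(L), so W
n=23: →18(L), so W
n=24: →21(W), 20(W), 19(W) — all W, so L
n=25: →22(W), 21(W), 20(W) — all W, so L
n=26: →23(W), 22(W), 21(W) — all W, so L
n=27: →24(L), so W
n=28: →25(L), so W
n=29: →26(L), so W
n=30: →26(L), so W
n=31: →26(L), so W
n=32: →29(W), 28(W), 27(W) — all W, so L
n=33: →30(W), 29(W), 28(W) — all W, so L
n=34: →31(W), 30(W), 29(W) — all W, so L
n=35: →32(L), so W
n=36: →33(L), so W
n=37: →34(L), so W
n=38: →34(L), so W
n=39: →34(L), so W
n=40: →37(W), 36(W), 35(W) — all W, so L
n=41: →38(W), 37(W), 36(W) — all W, so L
n=42: →39(W), 38(W), 37(W) — all W, so L
n=43: →40(L), so W
n=44: →41(L), so W
Reading off the rows marked L gives the requested list; there are 18 such values of n.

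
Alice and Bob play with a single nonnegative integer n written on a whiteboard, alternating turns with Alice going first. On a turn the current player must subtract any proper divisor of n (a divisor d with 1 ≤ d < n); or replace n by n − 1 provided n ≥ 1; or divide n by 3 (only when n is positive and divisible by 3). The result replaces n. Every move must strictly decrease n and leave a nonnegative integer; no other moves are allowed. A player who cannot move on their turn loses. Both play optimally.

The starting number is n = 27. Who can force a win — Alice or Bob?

Alice wins.

Work bottom-up. With no move the player to move loses. Otherwise the position is W if at least one move leads to an L position for the opponent, and L if every move leads to a W.
n=0: no move → L
n=1: can move to 0, which is L ⇒ W
n=2: the only move is to 1(W), a W ⇒ L
n=3: can move to 2, which is L ⇒ W
n=4: can move to 2, which is L ⇒ W
n=5: the only move is to 4(W), a W ⇒ L
n=6: can move to 2, which is L ⇒ W
n=7: the only move is to 6(W), a W ⇒ L
n=8: can move to 7, which is L ⇒ W
n=9: moves to 3(W), 6(W), 8(W); every one is W ⇒ L
n=10: can move to 5, which is L ⇒ W
n=11: the only move is to 10(W), a W ⇒ L
n=12: can move to 9, which is L ⇒ W
n=13: the only move is to 12(W), a W ⇒ L
n=14: can move to 7, which is L ⇒ W
n=15: can move to 5, which is L ⇒ W
n=16: moves to 8(W), 12(W), 14(W), 15(W); every one is W ⇒ L
n=17: can move to 16, which is L ⇒ W
n=18: can move to 9, which is L ⇒ W
n=19: the only move is to 18(W), a W ⇒ L
n=20: can move to 16, which is L ⇒ W
n=21: can move to 7, which is L ⇒ W
n=22: can move to 11, which is L ⇒ W
n=23: the only move is to 22(W), a W ⇒ L
n=24: can move to 16, which is L ⇒ W
n=25: moves to 20(W), 24(W); every one is W ⇒ L
n=26: can move to 13, which is L ⇒ W
n=27: can move to 9, which is L ⇒ W
From 27 Alice can move to 9, reaching an L position.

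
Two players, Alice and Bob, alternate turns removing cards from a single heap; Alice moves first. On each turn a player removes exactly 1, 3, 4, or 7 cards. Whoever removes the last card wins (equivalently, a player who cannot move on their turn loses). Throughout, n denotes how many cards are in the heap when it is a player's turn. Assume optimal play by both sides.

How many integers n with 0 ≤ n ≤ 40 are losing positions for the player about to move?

11

Use the standard recursion: the mover loses at a terminal position; elsewhere, the mover wins exactly when some move hands the opponent an L position.
n=0: no move → L
n=1: can move to 0, which is L ⇒ W
n=2: the only move is to 1(W), a W ⇒ L
n=3: can move to 2, which is L ⇒ W
n=4: can move to 0, which is L ⇒ W
n=5: can move to 2, which is L ⇒ W
n=6: can move to 2, which is L ⇒ W
n=7: can move to 0, which is L ⇒ W
n=8: moves to 7(W), 5(W), 4(W), 1(W); every one is W ⇒ L
n=9: can move to 8, which is L ⇒ W
n=10: moves to 9(W), 7(W), 6(W), 3(W); every one is W ⇒ L
n=11: can move to 10, which is L ⇒ W
n=12: can move to 8, which is L ⇒ W
n=13: can move to 10, which is L ⇒ W
n=14: can move to 10, which is L ⇒ W
n=15: can move to 8, which is L ⇒ W
n=16: moves to 15(W), 13(W), 12(W), 9(W); every one is W ⇒ L
n=17: can move to 16, which is L ⇒ W
n=18: moves to 17(W), 15(W), 14(W), 11(W); every one is W ⇒ L
n=19: can move to 18, which is L ⇒ W
n=20: can move to 16, which is L ⇒ W
n=21: can move to 18, which is L ⇒ W
n=22: can move to 18, which is L ⇒ W
n=23: can move to 16, which is L ⇒ W
n=24: moves to 23(W), 21(W), 20(W), 17(W); every one is W ⇒ L
n=25: can move to 24, which is L ⇒ W
n=26: moves to 25(W), 23(W), 22(W), 19(W); every one is W ⇒ L
n=27: can move to 26, which is L ⇒ W
n=28: can move to 24, which is L ⇒ W
n=29: can move to 26, which is L ⇒ W
n=30: can move to 26, which is L ⇒ W
n=31: can move to 24, which is L ⇒ W
n=32: moves to 31(W), 29(W), 28(W), 25(W); every one is W ⇒ L
n=33: can move to 32, which is L ⇒ W
n=34: moves to 33(W), 31(W), 30(W), 27(W); every one is W ⇒ L
n=35: can move to 34, which is L ⇒ W
n=36: can move to 32, which is L ⇒ W
n=37: can move to 34, which is L ⇒ W
n=38: can move to 34, which is L ⇒ W
n=39: can move to 32, which is L ⇒ W
n=40: moves to 39(W), 37(W), 36(W), 33(W); every one is W ⇒ L
L entries with 0 ≤ n ≤ 40: n = 0, 2, 8, 10, 16, 18, 24, 26, 32, 34, 40; that makes 11.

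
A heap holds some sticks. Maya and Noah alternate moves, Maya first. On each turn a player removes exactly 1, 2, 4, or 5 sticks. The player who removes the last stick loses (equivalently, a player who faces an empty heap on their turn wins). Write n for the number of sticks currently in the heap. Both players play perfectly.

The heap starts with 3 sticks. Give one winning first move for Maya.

Remove 2, leaving 1.

Build the W/L table. Terminal = W. A non-terminal position is W if it has a move to some L; otherwise it is L.
n=0: no move; the opponent has just taken the last stick and therefore loses → W
n=1: →0(W) only, which is W, so L
n=2: →1(L), so W
n=3: →1(L), so W
From 3, the L positions reachable in one move are: 1.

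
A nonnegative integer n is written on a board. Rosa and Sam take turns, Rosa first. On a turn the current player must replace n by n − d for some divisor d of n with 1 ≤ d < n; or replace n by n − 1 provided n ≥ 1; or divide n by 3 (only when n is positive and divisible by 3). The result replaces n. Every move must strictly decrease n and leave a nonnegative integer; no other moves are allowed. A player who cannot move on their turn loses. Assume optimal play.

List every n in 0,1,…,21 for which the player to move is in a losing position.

Positions with no move are L. A position that does have a move is losing for the player to move precisely when every available move leads to a winning position for the opponent. Fill in the labels:
n=0: no move → L
n=1: reaches L-position 0 → W
n=2: only reaches 1(W), which is W → L
n=3: reaches L-position 2 → W
n=4: reaches L-position 2 → W
n=5: only reaches 4(W), which is W → L
n=6: reaches L-position 2 → W
n=7: only reaches 6(W), which is W → L
n=8: reaches L-position 7 → W
n=9: only reaches 3(W), 6(W), 8(W), all W → L
n=10: reaches L-position 5 → W
n=11: only reaches 10(W), which is W → L
n=12: reaches L-position 9 → W
n=13: only reaches 12(W), which is W → L
n=14: reaches L-position 7 → W
n=15: reaches L-position 5 → W
n=16: only reaches 8(W), 12(W), 14(W), 15(W), all W → L
n=17: reaches L-position 16 → W
n=18: reaches L-position 9 → W
n=19: only reaches 18(W), which is W → L
n=20: reaches L-position 16 → W
n=21: reaches L-position 7 → W
The losing starting values of n are exactly the entries labelled L in this table (9 of them).

0, 2, 5, 7, 9, 11, 13, 16, 19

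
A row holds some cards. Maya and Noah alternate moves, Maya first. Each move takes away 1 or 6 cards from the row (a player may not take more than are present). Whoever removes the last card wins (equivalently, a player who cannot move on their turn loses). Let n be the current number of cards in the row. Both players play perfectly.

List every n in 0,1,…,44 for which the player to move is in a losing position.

0, 2, 4, 7, 9, 11, 14, 16, 18, 21, 23, 25, 28, 30, 32, 35, 37, 39, 42, 44

Label each position W (a win for the player to move) or L (a loss). A position with no legal move is L; any other position is W exactly when some move reaches an L, and L when every move reaches a W.
n=0: no move → L
n=1: →0(L), so W
n=2: →1(W) only, which is W, so L
n=3: →2(L), so W
n=4: →3(W) only, which is W, so L
n=5: →4(L), so W
n=6: →0(L), so W
n=7: →6(W), 1(W) — all W, so L
n=8: →7(L), so W
n=9: →8(W), 3(W) — all W, so L
n=10: →9(L), so W
n=11: →10(W), 5(W) — all W, so L
n=12: →11(L), so W
n=13: →7(L), so W
n=14: →13(W), 8(W) — all W, so L
n=15: →14(L), so W
n=16: →15(W), 10(W) — all W, so L
n=17: →16(L), so W
n=18: →17(W), 12(W) — all W, so L
n=19: →18(L), so W
n=20: →14(L), so W
n=21: →20(W), 15(W) — all W, so L
n=22: →21(L), so W
n=23: →22(W), 17(W) — all W, so L
n=24: →23(L), so W
n=25: →24(W), 19(W) — all W, so L
n=26: →25(L), so W
n=27: →21(L), so W
n=28: →27(W), 22(W) — all W, so L
n=29: →28(L), so W
n=30: →29(W), 24(W) — all W, so L
n=31: →30(L), so W
n=32: →31(W), 26(W) — all W, so L
n=33: →32(L), so W
n=34: →28(L), so W
n=35: →34(W), 29(W) — all W, so L
n=36: →35(L), so W
n=37: →36(W), 31(W) — all W, so L
n=38: →37(L), so W
n=39: →38(W), 33(W) — all W, so L
n=40: →39(L), so W
n=41: →35(L), so W
n=42: →41(W), 36(W) — all W, so L
n=43: →42(L), so W
n=44: →43(W), 38(W) — all W, so L
Reading off the rows marked L gives the requested list; there are 20 such values of n.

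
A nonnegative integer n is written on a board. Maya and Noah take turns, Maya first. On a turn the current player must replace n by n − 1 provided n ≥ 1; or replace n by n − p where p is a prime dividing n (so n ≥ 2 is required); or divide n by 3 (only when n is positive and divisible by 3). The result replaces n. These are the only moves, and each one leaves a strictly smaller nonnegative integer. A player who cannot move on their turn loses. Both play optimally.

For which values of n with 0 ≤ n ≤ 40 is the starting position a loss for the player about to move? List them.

0, 4, 8, 14, 18, 22, 25, 27, 32, 35, 38

Positions with no move are L. A position that does have a move is losing for the player to move precisely when every available move leads to a winning position for the opponent. Fill in the labels:
n=0: no move → L
n=1: →0(L), so W
n=2: →0(L), so W
n=3: →0(L), so W
n=4: →2(W), 3(W) — all W, so L
n=5: →0(L), so W
n=6: →4(L), so W
n=7: →0(L), so W
n=8: →6(W), 7(W) — all W, so L
n=9: →8(L), so W
n=10: →8(L), so W
n=11: →0(L), so W
n=12: →4(L), so W
n=13: →0(L), so W
n=14: →7(W), 12(W), 13(W) — all W, so L
n=15: →14(L), so W
n=16: →14(L), so W
n=17: →0(L), so W
n=18: →6(W), 15(W), 16(W), 17(W) — all W, so L
n=19: →0(L), so W
n=20: →18(L), so W
n=21: →14(L), so W
n=22: →11(W), 20(W), 21(W) — all W, so L
n=23: →0(L), so W
n=24: →8(L), so W
n=25: →20(W), 24(W) — all W, so L
n=26: →25(L), so W
n=27: →9(W), 24(W), 26(W) — all W, so L
n=28: →27(L), so W
n=29: →0(L), so W
n=30: →25(L), so W
n=31: →0(L), so W
n=32: →30(W), 31(W) — all W, so L
n=33: →22(L), so W
n=34: →32(L), so W
n=35: →28(W), 30(W), 34(W) — all W, so L
n=36: →35(L), so W
n=37: →0(L), so W
n=38: →19(W), 36(W), 37(W) — all W, so L
n=39: →38(L), so W
n=40: →35(L), so W
Reading off the rows marked L gives the requested list; there are 11 such values of n.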